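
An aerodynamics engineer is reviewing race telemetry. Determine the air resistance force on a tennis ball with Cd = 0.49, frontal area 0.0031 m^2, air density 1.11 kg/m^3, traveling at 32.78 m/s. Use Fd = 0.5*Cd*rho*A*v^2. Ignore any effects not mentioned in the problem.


Fd = 0.5 * Cd * rho * A * v^2
Fd = 0.5 * 0.49 * 1.11 * 0.0031 * 32.78^2
v^2 = 1074.5284
Fd = 0.5 * 0.49 * 1.11 * 0.0031 * 1074.5284 = 0.9059 N

0.9059 N


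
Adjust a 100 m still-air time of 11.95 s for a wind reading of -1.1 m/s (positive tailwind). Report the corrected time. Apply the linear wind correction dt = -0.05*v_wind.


dt = -0.05 * v_wind = -0.05 * -1.1 = 0.055 s
t_corrected = t_still + dt = 11.95 + (0.055)
t_corrected = 12.005 s

12.005 s


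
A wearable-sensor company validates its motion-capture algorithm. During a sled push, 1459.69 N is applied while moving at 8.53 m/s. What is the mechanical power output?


P = F * v
P = 1459.69 * 8.53
P = 12451.1557 W

12451.1557 W


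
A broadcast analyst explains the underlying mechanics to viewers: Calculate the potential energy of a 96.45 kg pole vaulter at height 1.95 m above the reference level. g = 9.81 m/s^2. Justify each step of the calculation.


PE = m * g * h
PE = 96.45 * 9.81 * 1.95
PE = 946.1745 * 1.95 = 1845.0403 J

1845.0403 J


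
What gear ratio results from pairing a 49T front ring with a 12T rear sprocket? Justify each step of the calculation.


GR = front_teeth / rear_teeth
GR = 49 / 12
GR = 4.0833

4.0833


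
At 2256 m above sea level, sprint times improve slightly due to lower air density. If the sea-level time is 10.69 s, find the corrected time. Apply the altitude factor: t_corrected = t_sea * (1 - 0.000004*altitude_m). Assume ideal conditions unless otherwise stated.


Correction factor = 1 - 0.000004 * 2256 = 0.990976
t_corrected = t_sea * factor = 10.69 * 0.990976
t_corrected = 10.5935 s

10.5935 s


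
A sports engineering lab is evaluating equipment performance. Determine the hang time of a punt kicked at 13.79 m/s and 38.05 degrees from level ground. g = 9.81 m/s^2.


T = 2*v*sin(theta)/g
sin(theta) = sin(38.05 deg) = 0.6163
T = 2*13.79*0.6163 / 9.81
T = 16.9989 / 9.81 = 1.7328 s

1.7328 s


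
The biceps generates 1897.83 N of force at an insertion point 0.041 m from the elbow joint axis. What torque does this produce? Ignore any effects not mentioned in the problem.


tau = F * d
tau = 1897.83 * 0.041
tau = 77.811 N*m

77.811 N*m


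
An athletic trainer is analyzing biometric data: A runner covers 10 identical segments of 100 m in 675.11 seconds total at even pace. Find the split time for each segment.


Split time = total_time / n_laps = 675.11 / 10
Split time = 67.511 s per lap

67.511 s


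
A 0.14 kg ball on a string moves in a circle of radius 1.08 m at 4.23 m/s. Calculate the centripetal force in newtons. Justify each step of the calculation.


Fc = m * v^2 / r
v^2 = 4.23^2 = 17.8929
Fc = 0.14 * 17.8929 / 1.08
Fc = 2.505 / 1.08 = 2.3195 N

2.3195 N


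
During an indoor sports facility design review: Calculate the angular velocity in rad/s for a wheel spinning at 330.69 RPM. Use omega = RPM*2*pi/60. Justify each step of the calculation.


omega = RPM * 2 * pi / 60
omega = 330.69 * 2 * 3.14159 / 60
omega = 2077.7865 / 60 = 34.6298 rad/s

34.6298 rad/s


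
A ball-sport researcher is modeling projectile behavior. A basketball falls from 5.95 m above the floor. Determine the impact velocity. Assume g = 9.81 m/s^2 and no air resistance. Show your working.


v = sqrt(2 * g * h)
v = sqrt(2 * 9.81 * 5.95)
v = sqrt(116.739) = 10.8046 m/s

10.8046 m/s


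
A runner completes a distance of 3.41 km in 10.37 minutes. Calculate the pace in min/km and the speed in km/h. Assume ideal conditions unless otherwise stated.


Pace = time / distance = 10.37 min / 3.41 km = 3.0411 min/km
Speed = distance / time_in_hours = 3.41 / 0.1728 hr
Speed = 19.73 km/h

3.0411 min/km, 19.73 km/h


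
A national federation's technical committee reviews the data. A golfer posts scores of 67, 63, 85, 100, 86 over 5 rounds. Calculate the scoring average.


Average = sum / n
Sum = 401
Average = 401 / 5 = 80.2

80.2


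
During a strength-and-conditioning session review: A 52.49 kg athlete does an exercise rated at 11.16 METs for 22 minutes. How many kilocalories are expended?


kcal = MET * mass * time_hr
Convert time: 22 min = 0.3667 hr
kcal = 11.16 * 52.49 * 0.3667
kcal = 214.7891 kcal

214.7891 kcal


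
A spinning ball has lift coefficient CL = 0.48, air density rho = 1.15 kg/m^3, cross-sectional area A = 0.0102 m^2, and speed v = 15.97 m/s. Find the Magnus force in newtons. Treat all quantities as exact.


FM = 0.5 * CL * rho * A * v^2
FM = 0.5 * 0.48 * 1.15 * 0.0102 * 15.97^2
v^2 = 255.0409
FM = 0.5 * 0.48 * 1.15 * 0.0102 * 255.0409 = 0.718 N

0.718 N


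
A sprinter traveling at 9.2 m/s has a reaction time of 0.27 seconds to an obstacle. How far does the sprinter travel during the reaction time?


d = v * t
d = 9.2 * 0.27
d = 2.484 m

2.484 m


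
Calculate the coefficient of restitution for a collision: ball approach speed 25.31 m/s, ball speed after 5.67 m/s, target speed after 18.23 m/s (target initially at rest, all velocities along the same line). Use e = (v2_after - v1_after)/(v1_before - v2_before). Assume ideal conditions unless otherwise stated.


e = (v2_after - v1_after) / (v1_before - v2_before)
Numerator = 18.23 - 5.67 = 12.56
Denominator = 25.31 - 0 = 25.31
e = 12.56 / 25.31 = 0.4962

0.4962


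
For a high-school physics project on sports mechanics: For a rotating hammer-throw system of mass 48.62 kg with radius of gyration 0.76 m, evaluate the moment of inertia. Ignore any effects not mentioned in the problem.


I = m * k^2
I = 48.62 * 0.76^2
I = 48.62 * 0.5776 = 28.0829 kg*m^2

28.0829 kg*m^2


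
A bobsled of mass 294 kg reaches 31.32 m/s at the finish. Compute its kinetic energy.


KE = 0.5 * m * v^2
KE = 0.5 * 294 * 31.32^2
KE = 0.5 * 294 * 980.9424 = 144198.5328 J

144198.5328 J


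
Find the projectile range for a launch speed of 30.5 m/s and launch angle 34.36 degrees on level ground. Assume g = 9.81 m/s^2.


R = v^2 * sin(2*theta) / g
Convert angle to radians: theta = 34.36 deg = 0.5997 rad
sin(2*theta) = sin(1.1994) = 0.9318
R = 30.5^2 * 0.9318 / 9.81
R = 930.25 * 0.9318 / 9.81 = 88.3612 m

88.3612 m


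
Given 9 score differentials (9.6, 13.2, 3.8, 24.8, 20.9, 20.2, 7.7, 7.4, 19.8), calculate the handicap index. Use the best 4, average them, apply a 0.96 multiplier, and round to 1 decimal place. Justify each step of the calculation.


All differentials: 9.6, 13.2, 3.8, 24.8, 20.9, 20.2, 7.7, 7.4, 19.8
Sorted: 3.8, 7.4, 7.7, 9.6, 13.2, 19.8, 20.2, 20.9, 24.8
Best 4: 3.8, 7.4, 7.7, 9.6
Average of best = 28.5 / 4 = 7.125
Raw index = 7.125 * 0.96 = 6.84
Handicap index = round(6.84, 1) = 6.8

6.8


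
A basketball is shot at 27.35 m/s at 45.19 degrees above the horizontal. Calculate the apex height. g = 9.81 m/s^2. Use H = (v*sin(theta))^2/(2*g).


H = (v*sin(theta))^2 / (2*g)
vy = v*sin(theta) = 27.35 * sin(45.19 deg) = 19.4034 m/s
H = vy^2 / (2*g) = 376.4918 / (2*9.81)
H = 376.4918 / 19.62 = 19.1892 m

19.1892 m


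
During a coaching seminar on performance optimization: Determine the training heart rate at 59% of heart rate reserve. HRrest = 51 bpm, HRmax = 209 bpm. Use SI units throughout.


Target = HRrest + pct*(HRmax - HRrest)
Heart rate reserve = HRmax - HRrest = 209 - 51 = 158 bpm
Fraction = 59% = 0.59
Target = 51 + 0.59 * 158
Target = 51 + 93.22 = 144.22 bpm

144.22 bpm


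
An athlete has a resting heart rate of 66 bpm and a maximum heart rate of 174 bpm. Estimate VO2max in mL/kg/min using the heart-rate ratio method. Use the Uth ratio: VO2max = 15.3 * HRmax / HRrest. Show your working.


VO2max = 15.3 * HRmax / HRrest
VO2max = 15.3 * 174 / 66
VO2max = 2662.2 / 66 = 40.3364 mL/kg/min

40.3364 mL/kg/min


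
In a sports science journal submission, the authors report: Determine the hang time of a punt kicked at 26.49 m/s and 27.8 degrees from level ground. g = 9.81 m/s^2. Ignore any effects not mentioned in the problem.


T = 2*v*sin(theta)/g
sin(theta) = sin(27.8 deg) = 0.4664
T = 2*26.49*0.4664 / 9.81
T = 24.7092 / 9.81 = 2.5188 s

2.5188 s


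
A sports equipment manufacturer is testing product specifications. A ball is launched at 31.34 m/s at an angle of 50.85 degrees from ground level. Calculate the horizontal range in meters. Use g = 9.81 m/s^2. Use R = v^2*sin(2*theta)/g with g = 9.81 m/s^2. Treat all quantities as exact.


R = v^2 * sin(2*theta) / g
Convert angle to radians: theta = 50.85 deg = 0.8875 rad
sin(2*theta) = sin(1.775) = 0.9792
R = 31.34^2 * 0.9792 / 9.81
R = 982.1956 * 0.9792 / 9.81 = 98.0416 m

98.0416 m


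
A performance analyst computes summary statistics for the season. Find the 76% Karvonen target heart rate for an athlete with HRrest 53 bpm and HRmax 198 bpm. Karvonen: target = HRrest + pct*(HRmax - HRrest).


Target = HRrest + pct*(HRmax - HRrest)
Heart rate reserve = HRmax - HRrest = 198 - 53 = 145 bpm
Fraction = 76% = 0.76
Target = 53 + 0.76 * 145
Target = 53 + 110.2 = 163.2 bpm

163.2 bpm


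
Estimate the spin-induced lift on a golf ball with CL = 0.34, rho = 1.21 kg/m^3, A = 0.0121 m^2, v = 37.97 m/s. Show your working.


FM = 0.5 * CL * rho * A * v^2
FM = 0.5 * 0.34 * 1.21 * 0.0121 * 37.97^2
v^2 = 1441.7209
FM = 0.5 * 0.34 * 1.21 * 0.0121 * 1441.7209 = 3.5884 N

3.5884 N


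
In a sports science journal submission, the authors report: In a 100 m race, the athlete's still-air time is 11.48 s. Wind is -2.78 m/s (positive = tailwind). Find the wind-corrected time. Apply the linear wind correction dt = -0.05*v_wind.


dt = -0.05 * v_wind = -0.05 * -2.78 = 0.139 s
t_corrected = t_still + dt = 11.48 + (0.139)
t_corrected = 11.619 s

11.619 s


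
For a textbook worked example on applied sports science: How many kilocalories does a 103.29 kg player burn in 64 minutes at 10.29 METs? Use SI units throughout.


kcal = MET * mass * time_hr
Convert time: 64 min = 1.0667 hr
kcal = 10.29 * 103.29 * 1.0667
kcal = 1133.711 kcal

1133.711 kcal


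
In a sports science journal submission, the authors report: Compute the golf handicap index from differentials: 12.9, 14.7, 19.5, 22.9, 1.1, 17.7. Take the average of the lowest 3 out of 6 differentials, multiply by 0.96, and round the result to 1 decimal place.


All differentials: 12.9, 14.7, 19.5, 22.9, 1.1, 17.7
Sorted: 1.1, 12.9, 14.7, 17.7, 19.5, 22.9
Best 3: 1.1, 12.9, 14.7
Average of best = 28.7 / 3 = 9.5667
Raw index = 9.5667 * 0.96 = 9.184
Handicap index = round(9.184, 1) = 9.2

9.2


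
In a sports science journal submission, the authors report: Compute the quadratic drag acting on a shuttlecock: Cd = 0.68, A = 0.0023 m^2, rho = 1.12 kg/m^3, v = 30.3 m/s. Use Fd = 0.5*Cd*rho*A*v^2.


Fd = 0.5 * Cd * rho * A * v^2
Fd = 0.5 * 0.68 * 1.12 * 0.0023 * 30.3^2
v^2 = 918.09
Fd = 0.5 * 0.68 * 1.12 * 0.0023 * 918.09 = 0.8041 N

0.8041 N


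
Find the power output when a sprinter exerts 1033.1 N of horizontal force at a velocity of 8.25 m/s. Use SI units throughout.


P = F * v
P = 1033.1 * 8.25
P = 8523.075 W

8523.075 W


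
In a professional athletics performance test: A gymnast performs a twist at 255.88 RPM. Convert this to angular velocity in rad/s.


omega = RPM * 2 * pi / 60
omega = 255.88 * 2 * 3.14159 / 60
omega = 1607.7415 / 60 = 26.7957 rad/s

26.7957 rad/s


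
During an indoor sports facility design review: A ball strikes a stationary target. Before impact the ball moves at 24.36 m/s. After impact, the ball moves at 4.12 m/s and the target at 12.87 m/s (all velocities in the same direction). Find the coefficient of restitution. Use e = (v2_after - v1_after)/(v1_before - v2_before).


e = (v2_after - v1_after) / (v1_before - v2_before)
Numerator = 12.87 - 4.12 = 8.75
Denominator = 24.36 - 0 = 24.36
e = 8.75 / 24.36 = 0.3592

0.3592


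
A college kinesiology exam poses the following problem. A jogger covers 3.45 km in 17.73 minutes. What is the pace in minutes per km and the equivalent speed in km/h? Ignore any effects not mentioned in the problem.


Pace = time / distance = 17.73 min / 3.45 km = 5.1391 min/km
Speed = distance / time_in_hours = 3.45 / 0.2955 hr
Speed = 11.6751 km/h

5.1391 min/km, 11.6751 km/h


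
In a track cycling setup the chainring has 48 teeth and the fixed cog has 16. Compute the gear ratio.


GR = front_teeth / rear_teeth
GR = 48 / 16
GR = 3

3


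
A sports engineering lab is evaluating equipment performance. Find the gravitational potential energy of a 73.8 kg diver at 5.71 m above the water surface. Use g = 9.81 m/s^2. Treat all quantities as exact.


PE = m * g * h
PE = 73.8 * 9.81 * 5.71
PE = 723.978 * 5.71 = 4133.9144 J

4133.9144 J


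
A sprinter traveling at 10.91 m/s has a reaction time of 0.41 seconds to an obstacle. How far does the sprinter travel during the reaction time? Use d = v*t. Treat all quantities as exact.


d = v * t
d = 10.91 * 0.41
d = 4.4731 m

4.4731 m


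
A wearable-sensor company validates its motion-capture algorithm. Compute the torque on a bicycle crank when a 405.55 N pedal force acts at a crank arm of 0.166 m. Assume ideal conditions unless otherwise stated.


tau = F * d
tau = 405.55 * 0.166
tau = 67.3213 N*m

67.3213 N*m


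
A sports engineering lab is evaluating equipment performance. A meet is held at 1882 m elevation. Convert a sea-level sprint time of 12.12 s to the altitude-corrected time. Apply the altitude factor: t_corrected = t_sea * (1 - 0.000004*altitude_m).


Correction factor = 1 - 0.000004 * 1882 = 0.992472
t_corrected = t_sea * factor = 12.12 * 0.992472
t_corrected = 12.0288 s

12.0288 s


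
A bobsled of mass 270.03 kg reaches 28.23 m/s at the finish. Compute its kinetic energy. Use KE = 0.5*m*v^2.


KE = 0.5 * m * v^2
KE = 0.5 * 270.03 * 28.23^2
KE = 0.5 * 270.03 * 796.9329 = 107597.8955 J

107597.8955 J


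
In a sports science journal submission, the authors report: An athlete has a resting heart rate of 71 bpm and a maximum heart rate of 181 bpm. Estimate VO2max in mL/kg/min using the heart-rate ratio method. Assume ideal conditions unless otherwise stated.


VO2max = 15.3 * HRmax / HRrest
VO2max = 15.3 * 181 / 71
VO2max = 2769.3 / 71 = 39.0042 mL/kg/min

39.0042 mL/kg/min


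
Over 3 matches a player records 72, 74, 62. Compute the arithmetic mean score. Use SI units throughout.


Average = sum / n
Sum = 208
Average = 208 / 3 = 69.3333

69.3333


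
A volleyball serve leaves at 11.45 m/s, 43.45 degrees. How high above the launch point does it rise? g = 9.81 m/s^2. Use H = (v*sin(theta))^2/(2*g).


H = (v*sin(theta))^2 / (2*g)
vy = v*sin(theta) = 11.45 * sin(43.45 deg) = 7.8744 m/s
H = vy^2 / (2*g) = 62.0063 / (2*9.81)
H = 62.0063 / 19.62 = 3.1604 m

3.1604 m


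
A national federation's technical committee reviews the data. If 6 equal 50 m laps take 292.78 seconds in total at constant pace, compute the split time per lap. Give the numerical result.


Split time = total_time / n_laps = 292.78 / 6
Split time = 48.7967 s per lap

48.7967 s


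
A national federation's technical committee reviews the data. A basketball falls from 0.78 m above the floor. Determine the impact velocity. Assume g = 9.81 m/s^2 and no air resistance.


v = sqrt(2 * g * h)
v = sqrt(2 * 9.81 * 0.78)
v = sqrt(15.3036) = 3.912 m/s

3.912 m/s


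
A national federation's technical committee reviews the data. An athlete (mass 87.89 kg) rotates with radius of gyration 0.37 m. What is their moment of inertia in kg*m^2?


I = m * k^2
I = 87.89 * 0.37^2
I = 87.89 * 0.1369 = 12.0321 kg*m^2

12.0321 kg*m^2


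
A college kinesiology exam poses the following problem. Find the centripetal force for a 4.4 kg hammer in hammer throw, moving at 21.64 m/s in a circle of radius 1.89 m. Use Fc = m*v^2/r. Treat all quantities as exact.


Fc = m * v^2 / r
v^2 = 21.64^2 = 468.2896
Fc = 4.4 * 468.2896 / 1.89
Fc = 2060.4742 / 1.89 = 1090.198 N

1090.198 N


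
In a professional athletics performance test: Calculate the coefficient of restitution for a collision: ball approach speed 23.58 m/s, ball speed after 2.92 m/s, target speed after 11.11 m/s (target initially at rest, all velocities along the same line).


e = (v2_after - v1_after) / (v1_before - v2_before)
Numerator = 11.11 - 2.92 = 8.19
Denominator = 23.58 - 0 = 23.58
e = 8.19 / 23.58 = 0.3473

0.3473


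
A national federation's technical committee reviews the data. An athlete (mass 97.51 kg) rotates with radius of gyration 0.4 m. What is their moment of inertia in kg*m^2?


I = m * k^2
I = 97.51 * 0.4^2
I = 97.51 * 0.16 = 15.6016 kg*m^2

15.6016 kg*m^2


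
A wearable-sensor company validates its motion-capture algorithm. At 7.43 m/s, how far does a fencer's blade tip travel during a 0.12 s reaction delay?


d = v * t
d = 7.43 * 0.12
d = 0.8916 m

0.8916 m


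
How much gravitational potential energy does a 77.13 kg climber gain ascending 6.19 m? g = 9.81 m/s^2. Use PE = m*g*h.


PE = m * g * h
PE = 77.13 * 9.81 * 6.19
PE = 756.6453 * 6.19 = 4683.6344 J

4683.6344 J


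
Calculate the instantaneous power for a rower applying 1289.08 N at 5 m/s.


P = F * v
P = 1289.08 * 5
P = 6445.4 W

6445.4 W


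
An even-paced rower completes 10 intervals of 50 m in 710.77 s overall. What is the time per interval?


Split time = total_time / n_laps = 710.77 / 10
Split time = 71.077 s per lap

71.077 s


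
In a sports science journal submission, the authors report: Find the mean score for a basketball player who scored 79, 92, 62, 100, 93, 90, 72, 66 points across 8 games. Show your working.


Average = sum / n
Sum = 654
Average = 654 / 8 = 81.75

81.75


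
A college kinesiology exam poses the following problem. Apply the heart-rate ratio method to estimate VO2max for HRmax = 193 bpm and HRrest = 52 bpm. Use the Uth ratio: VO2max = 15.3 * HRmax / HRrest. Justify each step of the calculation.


VO2max = 15.3 * HRmax / HRrest
VO2max = 15.3 * 193 / 52
VO2max = 2952.9 / 52 = 56.7865 mL/kg/min

56.7865 mL/kg/min


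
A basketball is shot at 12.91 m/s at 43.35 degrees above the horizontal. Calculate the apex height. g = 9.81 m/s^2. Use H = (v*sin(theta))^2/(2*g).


H = (v*sin(theta))^2 / (2*g)
vy = v*sin(theta) = 12.91 * sin(43.35 deg) = 8.8621 m/s
H = vy^2 / (2*g) = 78.537 / (2*9.81)
H = 78.537 / 19.62 = 4.0029 m

4.0029 m


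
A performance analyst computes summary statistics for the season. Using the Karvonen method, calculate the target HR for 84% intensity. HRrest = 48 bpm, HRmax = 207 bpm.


Target = HRrest + pct*(HRmax - HRrest)
Heart rate reserve = HRmax - HRrest = 207 - 48 = 159 bpm
Fraction = 84% = 0.84
Target = 48 + 0.84 * 159
Target = 48 + 133.56 = 181.56 bpm

181.56 bpm


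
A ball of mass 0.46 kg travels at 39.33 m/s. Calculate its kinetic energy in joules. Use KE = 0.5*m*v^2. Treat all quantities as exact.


KE = 0.5 * m * v^2
KE = 0.5 * 0.46 * 39.33^2
KE = 0.5 * 0.46 * 1546.8489 = 355.7752 J

355.7752 J


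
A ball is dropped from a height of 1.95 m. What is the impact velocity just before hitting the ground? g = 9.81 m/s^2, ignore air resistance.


v = sqrt(2 * g * h)
v = sqrt(2 * 9.81 * 1.95)
v = sqrt(38.259) = 6.1854 m/s

6.1854 m/s


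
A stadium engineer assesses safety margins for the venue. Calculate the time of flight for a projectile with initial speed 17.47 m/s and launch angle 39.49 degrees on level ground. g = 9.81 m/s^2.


T = 2*v*sin(theta)/g
sin(theta) = sin(39.49 deg) = 0.6359
T = 2*17.47*0.6359 / 9.81
T = 22.2199 / 9.81 = 2.265 s

2.265 s


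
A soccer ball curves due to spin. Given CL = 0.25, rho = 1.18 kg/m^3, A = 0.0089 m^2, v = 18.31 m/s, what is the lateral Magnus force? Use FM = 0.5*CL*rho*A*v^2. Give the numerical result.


FM = 0.5 * CL * rho * A * v^2
FM = 0.5 * 0.25 * 1.18 * 0.0089 * 18.31^2
v^2 = 335.2561
FM = 0.5 * 0.25 * 1.18 * 0.0089 * 335.2561 = 0.4401 N

0.4401 N


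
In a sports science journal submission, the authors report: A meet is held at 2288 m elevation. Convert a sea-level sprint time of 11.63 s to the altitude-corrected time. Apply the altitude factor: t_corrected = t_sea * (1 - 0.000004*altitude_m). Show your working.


Correction factor = 1 - 0.000004 * 2288 = 0.990848
t_corrected = t_sea * factor = 11.63 * 0.990848
t_corrected = 11.5236 s

11.5236 s


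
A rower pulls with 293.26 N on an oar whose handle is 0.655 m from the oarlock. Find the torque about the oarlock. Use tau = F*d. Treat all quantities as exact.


tau = F * d
tau = 293.26 * 0.655
tau = 192.0853 N*m

192.0853 N*m


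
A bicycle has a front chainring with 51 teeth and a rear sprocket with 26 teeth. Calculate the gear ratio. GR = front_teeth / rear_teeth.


GR = front_teeth / rear_teeth
GR = 51 / 26
GR = 1.9615

1.9615


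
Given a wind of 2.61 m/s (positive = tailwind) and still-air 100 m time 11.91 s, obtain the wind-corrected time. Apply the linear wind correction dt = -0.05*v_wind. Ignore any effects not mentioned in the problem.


dt = -0.05 * v_wind = -0.05 * 2.61 = -0.1305 s
t_corrected = t_still + dt = 11.91 + (-0.1305)
t_corrected = 11.7795 s

11.7795 s


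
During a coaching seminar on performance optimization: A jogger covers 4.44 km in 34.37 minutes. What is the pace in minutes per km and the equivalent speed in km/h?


Pace = time / distance = 34.37 min / 4.44 km = 7.741 min/km
Speed = distance / time_in_hours = 4.44 / 0.5728 hr
Speed = 7.7509 km/h

7.741 min/km, 7.7509 km/h


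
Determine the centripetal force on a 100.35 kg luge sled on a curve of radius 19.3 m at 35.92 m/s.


Fc = m * v^2 / r
v^2 = 35.92^2 = 1290.2464
Fc = 100.35 * 1290.2464 / 19.3
Fc = 129476.2262 / 19.3 = 6708.6128 N

6708.6128 N


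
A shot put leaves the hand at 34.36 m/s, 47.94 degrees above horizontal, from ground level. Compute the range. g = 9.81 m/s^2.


R = v^2 * sin(2*theta) / g
Convert angle to radians: theta = 47.94 deg = 0.8367 rad
sin(2*theta) = sin(1.6734) = 0.9947
R = 34.36^2 * 0.9947 / 9.81
R = 1180.6096 * 0.9947 / 9.81 = 119.7144 m

119.7144 m


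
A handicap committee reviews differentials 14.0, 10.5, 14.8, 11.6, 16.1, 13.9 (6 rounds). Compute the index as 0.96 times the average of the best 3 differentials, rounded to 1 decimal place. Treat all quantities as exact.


All differentials: 14.0, 10.5, 14.8, 11.6, 16.1, 13.9
Sorted: 10.5, 11.6, 13.9, 14.0, 14.8, 16.1
Best 3: 10.5, 11.6, 13.9
Average of best = 36 / 3 = 12
Raw index = 12 * 0.96 = 11.52
Handicap index = round(11.52, 1) = 11.5

11.5


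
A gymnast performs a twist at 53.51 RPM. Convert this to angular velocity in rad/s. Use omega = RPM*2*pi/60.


omega = RPM * 2 * pi / 60
omega = 53.51 * 2 * 3.14159 / 60
omega = 336.2132 / 60 = 5.6036 rad/s

5.6036 rad/s


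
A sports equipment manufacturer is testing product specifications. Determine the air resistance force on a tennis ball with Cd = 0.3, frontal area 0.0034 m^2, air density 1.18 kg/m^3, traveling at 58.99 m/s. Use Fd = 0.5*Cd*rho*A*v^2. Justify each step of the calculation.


Fd = 0.5 * Cd * rho * A * v^2
Fd = 0.5 * 0.3 * 1.18 * 0.0034 * 58.99^2
v^2 = 3479.8201
Fd = 0.5 * 0.3 * 1.18 * 0.0034 * 3479.8201 = 2.0942 N

2.0942 N


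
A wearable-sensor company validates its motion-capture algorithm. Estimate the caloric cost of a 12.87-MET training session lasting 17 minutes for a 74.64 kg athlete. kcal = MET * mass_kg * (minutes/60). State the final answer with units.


kcal = MET * mass * time_hr
Convert time: 17 min = 0.2833 hr
kcal = 12.87 * 74.64 * 0.2833
kcal = 272.1748 kcal

272.1748 kcal


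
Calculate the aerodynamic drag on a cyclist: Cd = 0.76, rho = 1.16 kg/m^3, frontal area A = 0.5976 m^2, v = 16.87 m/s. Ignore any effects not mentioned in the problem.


Fd = 0.5 * Cd * rho * A * v^2
Fd = 0.5 * 0.76 * 1.16 * 0.5976 * 16.87^2
v^2 = 284.5969
Fd = 0.5 * 0.76 * 1.16 * 0.5976 * 284.5969 = 74.9691 N

74.9691 N


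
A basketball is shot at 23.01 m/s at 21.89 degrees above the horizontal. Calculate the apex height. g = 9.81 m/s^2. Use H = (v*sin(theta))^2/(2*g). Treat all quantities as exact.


H = (v*sin(theta))^2 / (2*g)
vy = v*sin(theta) = 23.01 * sin(21.89 deg) = 8.5787 m/s
H = vy^2 / (2*g) = 73.5945 / (2*9.81)
H = 73.5945 / 19.62 = 3.751 m

3.751 m


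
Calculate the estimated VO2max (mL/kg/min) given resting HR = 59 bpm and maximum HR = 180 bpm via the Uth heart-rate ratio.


VO2max = 15.3 * HRmax / HRrest
VO2max = 15.3 * 180 / 59
VO2max = 2754 / 59 = 46.678 mL/kg/min

46.678 mL/kg/min


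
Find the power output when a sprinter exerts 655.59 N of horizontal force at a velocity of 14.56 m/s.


P = F * v
P = 655.59 * 14.56
P = 9545.3904 W

9545.3904 W


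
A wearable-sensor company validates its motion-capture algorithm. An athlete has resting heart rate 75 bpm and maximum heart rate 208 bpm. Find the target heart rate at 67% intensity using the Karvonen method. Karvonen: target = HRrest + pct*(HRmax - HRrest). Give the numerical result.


Target = HRrest + pct*(HRmax - HRrest)
Heart rate reserve = HRmax - HRrest = 208 - 75 = 133 bpm
Fraction = 67% = 0.67
Target = 75 + 0.67 * 133
Target = 75 + 89.11 = 164.11 bpm

164.11 bpm


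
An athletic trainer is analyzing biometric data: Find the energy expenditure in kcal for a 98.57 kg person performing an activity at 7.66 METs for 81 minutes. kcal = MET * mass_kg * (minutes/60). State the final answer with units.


kcal = MET * mass * time_hr
Convert time: 81 min = 1.35 hr
kcal = 7.66 * 98.57 * 1.35
kcal = 1019.3124 kcal

1019.3124 kcal


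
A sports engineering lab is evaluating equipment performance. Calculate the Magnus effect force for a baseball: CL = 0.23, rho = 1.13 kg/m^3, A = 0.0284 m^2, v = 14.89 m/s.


FM = 0.5 * CL * rho * A * v^2
FM = 0.5 * 0.23 * 1.13 * 0.0284 * 14.89^2
v^2 = 221.7121
FM = 0.5 * 0.23 * 1.13 * 0.0284 * 221.7121 = 0.8182 N

0.8182 N


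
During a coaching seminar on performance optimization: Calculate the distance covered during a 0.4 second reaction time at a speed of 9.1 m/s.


d = v * t
d = 9.1 * 0.4
d = 3.64 m

3.64 m


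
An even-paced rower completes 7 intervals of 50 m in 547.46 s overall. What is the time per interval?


Split time = total_time / n_laps = 547.46 / 7
Split time = 78.2086 s per lap

78.2086 s


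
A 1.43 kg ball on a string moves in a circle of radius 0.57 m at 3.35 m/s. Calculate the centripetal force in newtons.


Fc = m * v^2 / r
v^2 = 3.35^2 = 11.2225
Fc = 1.43 * 11.2225 / 0.57
Fc = 16.0482 / 0.57 = 28.1547 N

28.1547 N


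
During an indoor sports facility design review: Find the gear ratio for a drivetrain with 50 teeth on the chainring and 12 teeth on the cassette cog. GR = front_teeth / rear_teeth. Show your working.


GR = front_teeth / rear_teeth
GR = 50 / 12
GR = 4.1667

4.1667


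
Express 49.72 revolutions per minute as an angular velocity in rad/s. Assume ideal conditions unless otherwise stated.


omega = RPM * 2 * pi / 60
omega = 49.72 * 2 * 3.14159 / 60
omega = 312.4 / 60 = 5.2067 rad/s

5.2067 rad/s


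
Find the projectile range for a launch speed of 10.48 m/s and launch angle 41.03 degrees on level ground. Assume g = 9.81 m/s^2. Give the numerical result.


R = v^2 * sin(2*theta) / g
Convert angle to radians: theta = 41.03 deg = 0.7161 rad
sin(2*theta) = sin(1.4322) = 0.9904
R = 10.48^2 * 0.9904 / 9.81
R = 109.8304 * 0.9904 / 9.81 = 11.0884 m

11.0884 m


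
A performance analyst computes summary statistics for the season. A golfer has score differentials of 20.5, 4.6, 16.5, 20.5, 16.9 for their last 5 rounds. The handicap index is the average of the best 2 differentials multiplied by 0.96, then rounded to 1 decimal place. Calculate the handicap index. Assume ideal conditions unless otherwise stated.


All differentials: 20.5, 4.6, 16.5, 20.5, 16.9
Sorted: 4.6, 16.5, 16.9, 20.5, 20.5
Best 2: 4.6, 16.5
Average of best = 21.1 / 2 = 10.55
Raw index = 10.55 * 0.96 = 10.128
Handicap index = round(10.128, 1) = 10.1

10.1


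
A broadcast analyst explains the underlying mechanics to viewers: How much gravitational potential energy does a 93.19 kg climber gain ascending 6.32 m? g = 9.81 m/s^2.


PE = m * g * h
PE = 93.19 * 9.81 * 6.32
PE = 914.1939 * 6.32 = 5777.7054 J

5777.7054 J


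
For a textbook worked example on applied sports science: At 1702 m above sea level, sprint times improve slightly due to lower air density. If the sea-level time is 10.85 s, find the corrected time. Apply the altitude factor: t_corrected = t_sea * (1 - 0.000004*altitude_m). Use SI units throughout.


Correction factor = 1 - 0.000004 * 1702 = 0.993192
t_corrected = t_sea * factor = 10.85 * 0.993192
t_corrected = 10.7761 s

10.7761 s


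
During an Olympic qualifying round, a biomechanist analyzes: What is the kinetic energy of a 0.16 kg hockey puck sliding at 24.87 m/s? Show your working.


KE = 0.5 * m * v^2
KE = 0.5 * 0.16 * 24.87^2
KE = 0.5 * 0.16 * 618.5169 = 49.4814 J

49.4814 J


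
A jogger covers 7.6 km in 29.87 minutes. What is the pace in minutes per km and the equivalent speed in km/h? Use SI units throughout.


Pace = time / distance = 29.87 min / 7.6 km = 3.9303 min/km
Speed = distance / time_in_hours = 7.6 / 0.4978 hr
Speed = 15.2662 km/h

3.9303 min/km, 15.2662 km/h


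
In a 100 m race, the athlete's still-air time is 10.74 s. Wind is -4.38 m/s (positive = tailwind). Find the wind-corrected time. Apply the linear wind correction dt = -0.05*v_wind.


dt = -0.05 * v_wind = -0.05 * -4.38 = 0.219 s
t_corrected = t_still + dt = 10.74 + (0.219)
t_corrected = 10.959 s

10.959 s


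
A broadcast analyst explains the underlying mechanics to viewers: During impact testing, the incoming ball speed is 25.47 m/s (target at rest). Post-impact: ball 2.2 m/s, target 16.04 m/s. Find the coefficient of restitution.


e = (v2_after - v1_after) / (v1_before - v2_before)
Numerator = 16.04 - 2.2 = 13.84
Denominator = 25.47 - 0 = 25.47
e = 13.84 / 25.47 = 0.5434

0.5434


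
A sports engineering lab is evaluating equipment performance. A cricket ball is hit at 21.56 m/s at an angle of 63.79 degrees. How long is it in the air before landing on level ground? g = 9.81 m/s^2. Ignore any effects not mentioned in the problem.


T = 2*v*sin(theta)/g
sin(theta) = sin(63.79 deg) = 0.8972
T = 2*21.56*0.8972 / 9.81
T = 38.6865 / 9.81 = 3.9436 s

3.9436 s


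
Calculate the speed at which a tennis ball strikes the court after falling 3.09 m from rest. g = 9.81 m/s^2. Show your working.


v = sqrt(2 * g * h)
v = sqrt(2 * 9.81 * 3.09)
v = sqrt(60.6258) = 7.7863 m/s

7.7863 m/s


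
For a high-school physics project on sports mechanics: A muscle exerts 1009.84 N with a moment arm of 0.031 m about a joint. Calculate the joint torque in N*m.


tau = F * d
tau = 1009.84 * 0.031
tau = 31.305 N*m

31.305 N*m


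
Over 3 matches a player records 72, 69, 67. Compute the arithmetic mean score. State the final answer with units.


Average = sum / n
Sum = 208
Average = 208 / 3 = 69.3333

69.3333


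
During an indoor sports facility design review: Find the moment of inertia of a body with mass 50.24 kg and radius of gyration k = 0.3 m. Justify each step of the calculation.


I = m * k^2
I = 50.24 * 0.3^2
I = 50.24 * 0.09 = 4.5216 kg*m^2

4.5216 kg*m^2


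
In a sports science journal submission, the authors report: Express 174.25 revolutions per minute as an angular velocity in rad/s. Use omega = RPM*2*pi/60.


omega = RPM * 2 * pi / 60
omega = 174.25 * 2 * 3.14159 / 60
omega = 1094.845 / 60 = 18.2474 rad/s

18.2474 rad/s


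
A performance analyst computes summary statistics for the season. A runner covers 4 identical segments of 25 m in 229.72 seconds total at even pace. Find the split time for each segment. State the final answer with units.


Split time = total_time / n_laps = 229.72 / 4
Split time = 57.43 s per lap

57.43 s


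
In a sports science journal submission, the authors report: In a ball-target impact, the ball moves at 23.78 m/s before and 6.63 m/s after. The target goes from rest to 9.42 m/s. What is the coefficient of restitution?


e = (v2_after - v1_after) / (v1_before - v2_before)
Numerator = 9.42 - 6.63 = 2.79
Denominator = 23.78 - 0 = 23.78
e = 2.79 / 23.78 = 0.1173

0.1173


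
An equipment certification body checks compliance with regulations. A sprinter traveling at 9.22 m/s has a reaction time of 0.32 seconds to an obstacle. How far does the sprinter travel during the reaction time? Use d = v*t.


d = v * t
d = 9.22 * 0.32
d = 2.9504 m

2.9504 m


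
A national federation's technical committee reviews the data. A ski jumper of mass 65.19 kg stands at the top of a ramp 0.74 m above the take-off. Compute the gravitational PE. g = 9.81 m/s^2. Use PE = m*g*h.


PE = m * g * h
PE = 65.19 * 9.81 * 0.74
PE = 639.5139 * 0.74 = 473.2403 J

473.2403 J


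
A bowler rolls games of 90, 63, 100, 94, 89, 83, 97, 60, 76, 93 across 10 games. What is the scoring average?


Average = sum / n
Sum = 845
Average = 845 / 10 = 84.5

84.5


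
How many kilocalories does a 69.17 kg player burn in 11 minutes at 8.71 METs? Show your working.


kcal = MET * mass * time_hr
Convert time: 11 min = 0.1833 hr
kcal = 8.71 * 69.17 * 0.1833
kcal = 110.453 kcal

110.453 kcal


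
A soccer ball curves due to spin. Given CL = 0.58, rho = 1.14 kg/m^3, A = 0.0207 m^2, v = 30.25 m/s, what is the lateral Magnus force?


FM = 0.5 * CL * rho * A * v^2
FM = 0.5 * 0.58 * 1.14 * 0.0207 * 30.25^2
v^2 = 915.0625
FM = 0.5 * 0.58 * 1.14 * 0.0207 * 915.0625 = 6.2622 N

6.2622 N


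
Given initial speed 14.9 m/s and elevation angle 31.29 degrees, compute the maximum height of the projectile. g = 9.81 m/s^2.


H = (v*sin(theta))^2 / (2*g)
vy = v*sin(theta) = 14.9 * sin(31.29 deg) = 7.7386 m/s
H = vy^2 / (2*g) = 59.8861 / (2*9.81)
H = 59.8861 / 19.62 = 3.0523 m

3.0523 m


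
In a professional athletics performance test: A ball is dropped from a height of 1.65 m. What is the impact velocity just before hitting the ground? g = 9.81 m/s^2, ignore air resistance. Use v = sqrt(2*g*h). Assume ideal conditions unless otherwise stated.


v = sqrt(2 * g * h)
v = sqrt(2 * 9.81 * 1.65)
v = sqrt(32.373) = 5.6897 m/s

5.6897 m/s


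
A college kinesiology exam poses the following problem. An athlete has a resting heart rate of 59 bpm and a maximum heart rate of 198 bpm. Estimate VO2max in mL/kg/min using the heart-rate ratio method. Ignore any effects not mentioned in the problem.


VO2max = 15.3 * HRmax / HRrest
VO2max = 15.3 * 198 / 59
VO2max = 3029.4 / 59 = 51.3458 mL/kg/min

51.3458 mL/kg/min


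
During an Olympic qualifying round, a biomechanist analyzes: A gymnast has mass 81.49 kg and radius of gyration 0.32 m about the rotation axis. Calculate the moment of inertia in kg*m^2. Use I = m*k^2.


I = m * k^2
I = 81.49 * 0.32^2
I = 81.49 * 0.1024 = 8.3446 kg*m^2

8.3446 kg*m^2


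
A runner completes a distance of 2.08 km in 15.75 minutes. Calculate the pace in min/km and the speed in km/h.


Pace = time / distance = 15.75 min / 2.08 km = 7.5721 min/km
Speed = distance / time_in_hours = 2.08 / 0.2625 hr
Speed = 7.9238 km/h

7.5721 min/km, 7.9238 km/h


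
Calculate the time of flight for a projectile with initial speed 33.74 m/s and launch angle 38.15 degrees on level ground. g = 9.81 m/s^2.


T = 2*v*sin(theta)/g
sin(theta) = sin(38.15 deg) = 0.6177
T = 2*33.74*0.6177 / 9.81
T = 41.6839 / 9.81 = 4.2491 s

4.2491 s


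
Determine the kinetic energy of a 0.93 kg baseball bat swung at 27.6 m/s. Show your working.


KE = 0.5 * m * v^2
KE = 0.5 * 0.93 * 27.6^2
KE = 0.5 * 0.93 * 761.76 = 354.2184 J

354.2184 J


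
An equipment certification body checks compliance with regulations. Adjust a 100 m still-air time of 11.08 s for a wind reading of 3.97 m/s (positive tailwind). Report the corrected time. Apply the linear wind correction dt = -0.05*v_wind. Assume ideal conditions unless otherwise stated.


dt = -0.05 * v_wind = -0.05 * 3.97 = -0.1985 s
t_corrected = t_still + dt = 11.08 + (-0.1985)
t_corrected = 10.8815 s

10.8815 s


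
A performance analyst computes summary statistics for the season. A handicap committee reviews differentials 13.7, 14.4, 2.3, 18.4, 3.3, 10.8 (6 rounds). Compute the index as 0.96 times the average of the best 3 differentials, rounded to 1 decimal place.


All differentials: 13.7, 14.4, 2.3, 18.4, 3.3, 10.8
Sorted: 2.3, 3.3, 10.8, 13.7, 14.4, 18.4
Best 3: 2.3, 3.3, 10.8
Average of best = 16.4 / 3 = 5.4667
Raw index = 5.4667 * 0.96 = 5.248
Handicap index = round(5.248, 1) = 5.2

5.2


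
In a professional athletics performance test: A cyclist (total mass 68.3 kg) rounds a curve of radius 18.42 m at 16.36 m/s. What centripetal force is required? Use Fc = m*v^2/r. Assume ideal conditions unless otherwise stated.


Fc = m * v^2 / r
v^2 = 16.36^2 = 267.6496
Fc = 68.3 * 267.6496 / 18.42
Fc = 18280.4677 / 18.42 = 992.425 N

992.425 N


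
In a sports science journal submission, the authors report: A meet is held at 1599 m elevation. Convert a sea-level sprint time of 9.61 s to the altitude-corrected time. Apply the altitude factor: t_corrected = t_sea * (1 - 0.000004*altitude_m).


Correction factor = 1 - 0.000004 * 1599 = 0.993604
t_corrected = t_sea * factor = 9.61 * 0.993604
t_corrected = 9.5485 s

9.5485 s


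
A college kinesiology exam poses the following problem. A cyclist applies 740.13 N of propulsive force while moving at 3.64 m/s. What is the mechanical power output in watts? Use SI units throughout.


P = F * v
P = 740.13 * 3.64
P = 2694.0732 W

2694.0732 W


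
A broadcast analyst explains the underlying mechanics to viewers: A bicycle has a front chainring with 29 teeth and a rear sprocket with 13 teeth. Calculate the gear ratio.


GR = front_teeth / rear_teeth
GR = 29 / 13
GR = 2.2308

2.2308


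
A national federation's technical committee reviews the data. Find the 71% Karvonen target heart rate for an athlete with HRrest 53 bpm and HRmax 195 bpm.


Target = HRrest + pct*(HRmax - HRrest)
Heart rate reserve = HRmax - HRrest = 195 - 53 = 142 bpm
Fraction = 71% = 0.71
Target = 53 + 0.71 * 142
Target = 53 + 100.82 = 153.82 bpm

153.82 bpm


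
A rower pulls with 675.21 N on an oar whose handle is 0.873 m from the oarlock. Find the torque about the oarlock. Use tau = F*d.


tau = F * d
tau = 675.21 * 0.873
tau = 589.4583 N*m

589.4583 N*m


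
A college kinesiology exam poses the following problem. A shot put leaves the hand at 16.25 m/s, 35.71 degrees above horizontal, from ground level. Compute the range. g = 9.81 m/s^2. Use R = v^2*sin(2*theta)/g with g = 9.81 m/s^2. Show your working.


R = v^2 * sin(2*theta) / g
Convert angle to radians: theta = 35.71 deg = 0.6233 rad
sin(2*theta) = sin(1.2465) = 0.9479
R = 16.25^2 * 0.9479 / 9.81
R = 264.0625 * 0.9479 / 9.81 = 25.5147 m

25.5147 m


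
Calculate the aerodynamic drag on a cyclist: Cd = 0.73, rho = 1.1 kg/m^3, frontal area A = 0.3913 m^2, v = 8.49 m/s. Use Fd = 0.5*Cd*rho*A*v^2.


Fd = 0.5 * Cd * rho * A * v^2
Fd = 0.5 * 0.73 * 1.1 * 0.3913 * 8.49^2
v^2 = 72.0801
Fd = 0.5 * 0.73 * 1.1 * 0.3913 * 72.0801 = 11.3243 N

11.3243 N


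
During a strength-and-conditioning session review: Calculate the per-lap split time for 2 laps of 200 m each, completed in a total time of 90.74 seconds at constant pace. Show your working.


Split time = total_time / n_laps = 90.74 / 2
Split time = 45.37 s per lap

45.37 s


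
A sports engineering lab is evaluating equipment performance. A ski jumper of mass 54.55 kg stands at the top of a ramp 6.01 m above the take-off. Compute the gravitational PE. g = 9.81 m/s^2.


PE = m * g * h
PE = 54.55 * 9.81 * 6.01
PE = 535.1355 * 6.01 = 3216.1644 J

3216.1644 J


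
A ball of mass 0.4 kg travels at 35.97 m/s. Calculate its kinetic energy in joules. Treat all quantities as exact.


KE = 0.5 * m * v^2
KE = 0.5 * 0.4 * 35.97^2
KE = 0.5 * 0.4 * 1293.8409 = 258.7682 J

258.7682 J
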